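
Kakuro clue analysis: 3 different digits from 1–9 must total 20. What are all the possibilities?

{3,8,9}; {4,7,9}; {5,6,9}; {5,7,8}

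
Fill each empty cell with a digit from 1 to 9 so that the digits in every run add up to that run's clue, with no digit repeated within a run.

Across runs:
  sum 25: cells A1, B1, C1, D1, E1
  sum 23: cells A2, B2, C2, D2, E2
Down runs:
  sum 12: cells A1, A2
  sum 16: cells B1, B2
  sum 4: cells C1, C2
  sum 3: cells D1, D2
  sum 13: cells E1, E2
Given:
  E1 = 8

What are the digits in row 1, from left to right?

16 in 2 cells must be {7,9}; 4 in 2 cells must be {1,3}; 3 in 2 cells must be {1,2}.
E2 = 13 − 8 = 5 completes the 13 down.
No cell is forced outright now. D1 can only be 1 or 2 (the digits allowed by both its 25 across and its 3 down). If D1 = 2: that forces D2 = 1, C2 = 3, C1 = 1, A2 = 8, after which B2 would have to be in {6} for the 23 across but in {7,9} for the 16 down — contradiction. So D1 = 1.
C1 = 3: the only remaining digit allowed by both the 25 across and the 4 down.
C2 = 4 − 3 = 1 completes the 4 down.
D2 = 3 − 1 = 2 completes the 3 down.
No cell is forced outright now. B1 can only be 7 or 9 (the digits allowed by both its 25 across and its 16 down). If B1 = 7: then A1 would have to be in {6} for the 25 across but in {3,4,5,7,8,9} for the 12 down — contradiction. So B1 = 9.
A1 = 25 − 21 = 4 completes the 25 across.

4 9 3 1 8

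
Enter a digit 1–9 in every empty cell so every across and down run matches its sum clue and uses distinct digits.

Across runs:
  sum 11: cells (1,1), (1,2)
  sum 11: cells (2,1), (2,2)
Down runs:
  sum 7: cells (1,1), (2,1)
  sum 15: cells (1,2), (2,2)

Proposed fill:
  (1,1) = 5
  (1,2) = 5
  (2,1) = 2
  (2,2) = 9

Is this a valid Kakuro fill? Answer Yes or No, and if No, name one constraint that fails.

No — the across run (1,1)–(1,2) sums to 10, not 11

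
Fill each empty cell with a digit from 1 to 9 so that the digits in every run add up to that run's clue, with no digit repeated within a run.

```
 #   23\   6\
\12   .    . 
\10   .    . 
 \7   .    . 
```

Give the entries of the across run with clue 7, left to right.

23 in 3 cells must be {6,8,9}; 6 in 3 cells must be {1,2,3}.
The 12 across and the 6 down share only 3, so R1C2 = 3.
The 7 across and the 23 down share only 6, so R3C1 = 6.
R3C2 = 7 − 6 = 1 completes the 7 across.
R1C1 = 12 − 3 = 9 completes the 12 across.
R2C1 = 23 − 15 = 8 completes the 23 down.
R2C2 = 10 − 8 = 2 completes the 10 across.

6 1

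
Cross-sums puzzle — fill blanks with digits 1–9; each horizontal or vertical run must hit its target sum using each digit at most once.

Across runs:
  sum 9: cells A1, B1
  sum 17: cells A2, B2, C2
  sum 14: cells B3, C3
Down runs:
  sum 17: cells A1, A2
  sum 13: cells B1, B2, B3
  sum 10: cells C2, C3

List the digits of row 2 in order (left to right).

9 7 1

17 in 2 cells must be {8,9}.
The 9 across and the 17 down share only 8, so A1 = 8.
B1 = 9 − 8 = 1 completes the 9 across.
A2 = 17 − 8 = 9 completes the 17 down.
No cell is forced outright now. B2 can only be 3 or 5 or 7 (the digits allowed by both its 17 across and its 13 down). If B2 = 3: then C2 would have to be in {5} for the 17 across but in {1,2,3,4,6,7,8,9} for the 10 down — contradiction. If B2 = 5: that forces C2 = 3, after which B3 would have to be in {5,6,8,9} for the 14 across but in {7} for the 13 down — contradiction. So B2 = 7.
C2 = 17 − 16 = 1 completes the 17 across.
B3 = 13 − 8 = 5 completes the 13 down.
C3 = 14 − 5 = 9 completes the 14 across.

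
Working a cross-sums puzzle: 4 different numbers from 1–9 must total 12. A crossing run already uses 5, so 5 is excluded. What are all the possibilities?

{1,2,3,6}

4 distinct digits from 1–9 sum between 10 and 30.
Dropping sets that contain 5.
Only one set works: {1,2,3,6}.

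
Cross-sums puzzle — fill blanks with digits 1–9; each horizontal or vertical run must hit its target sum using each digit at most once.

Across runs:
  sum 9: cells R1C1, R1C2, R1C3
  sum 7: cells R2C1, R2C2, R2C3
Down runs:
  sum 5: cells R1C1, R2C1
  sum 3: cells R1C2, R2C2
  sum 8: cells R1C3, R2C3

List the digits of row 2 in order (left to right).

4, 1, 2

7 in 3 cells must be {1,2,4}; 3 in 2 cells must be {1,2}.
Nothing is forced directly, so branch on R2C3, whose candidates are 1 or 2. If R2C3 = 1: then R1C3 would have to be in {1,2,3,4,5,6} for the 9 across but in {7} for the 8 down — contradiction. So R2C3 = 2.
R1C3 = 8 − 2 = 6 completes the 8 down.
Given what's placed, R2C2 must be 1 to fit the 7 across and 3 down.
R1C2 = 3 − 1 = 2 completes the 3 down.
R2C1 = 7 − 3 = 4 completes the 7 across.
R1C1 = 9 − 8 = 1 completes the 9 across.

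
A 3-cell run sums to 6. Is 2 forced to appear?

Yes

The only way to make 6 from 3 distinct digits is {1,2,3}, which contains 2.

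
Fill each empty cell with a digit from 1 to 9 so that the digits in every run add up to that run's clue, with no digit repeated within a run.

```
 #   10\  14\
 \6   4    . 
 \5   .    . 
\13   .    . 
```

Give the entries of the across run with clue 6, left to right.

4, 2

R1C2 = 6 − 4 = 2 completes the 6 across.
R2C1 = 1: the only remaining digit allowed by both the 5 across and the 10 down.
R2C2 = 5 − 1 = 4 completes the 5 across.
R3C1 = 10 − 5 = 5 completes the 10 down.
R3C2 = 13 − 5 = 8 completes the 13 across.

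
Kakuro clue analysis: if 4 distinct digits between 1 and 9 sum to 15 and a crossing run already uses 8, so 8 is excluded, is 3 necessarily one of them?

No

Counterexample: {1,2,5,7} sums to 15 under that restriction without using 3.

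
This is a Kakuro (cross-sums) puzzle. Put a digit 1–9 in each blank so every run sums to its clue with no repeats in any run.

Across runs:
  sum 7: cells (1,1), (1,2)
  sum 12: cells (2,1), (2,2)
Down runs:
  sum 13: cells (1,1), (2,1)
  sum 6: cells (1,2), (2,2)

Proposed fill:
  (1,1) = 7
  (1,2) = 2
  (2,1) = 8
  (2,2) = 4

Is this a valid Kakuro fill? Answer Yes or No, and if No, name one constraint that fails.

No — the down run (1,1)–(2,1) sums to 15, not 13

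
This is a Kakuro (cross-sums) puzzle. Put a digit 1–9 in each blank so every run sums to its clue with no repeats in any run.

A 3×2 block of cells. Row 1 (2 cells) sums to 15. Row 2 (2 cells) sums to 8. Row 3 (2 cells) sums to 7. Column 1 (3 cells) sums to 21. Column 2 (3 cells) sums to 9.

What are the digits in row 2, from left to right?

7, 1

The 15 across and the 9 down share only 6, so (1,2) = 6.
(1,1) = 15 − 6 = 9 completes the 15 across.
Nothing is forced directly, so branch on (2,1), whose candidates are 5 or 7. If (2,1) = 5: then (2,2) would have to be in {3} for the 8 across but in {1,2} for the 9 down — contradiction. So (2,1) = 7.
(2,2) = 8 − 7 = 1 completes the 8 across.
(3,1) = 21 − 16 = 5 completes the 21 down.
(3,2) = 7 − 5 = 2 completes the 7 across.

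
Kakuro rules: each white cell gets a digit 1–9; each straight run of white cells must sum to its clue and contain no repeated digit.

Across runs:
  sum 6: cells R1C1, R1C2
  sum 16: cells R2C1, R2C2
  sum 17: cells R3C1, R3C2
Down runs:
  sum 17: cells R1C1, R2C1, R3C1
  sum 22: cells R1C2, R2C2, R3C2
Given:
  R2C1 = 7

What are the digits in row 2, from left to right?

7, 9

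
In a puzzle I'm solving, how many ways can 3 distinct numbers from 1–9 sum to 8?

3 distinct digits from 1–9 sum between 6 and 24.
Enumerating: {1,2,5}, {1,3,4}.

2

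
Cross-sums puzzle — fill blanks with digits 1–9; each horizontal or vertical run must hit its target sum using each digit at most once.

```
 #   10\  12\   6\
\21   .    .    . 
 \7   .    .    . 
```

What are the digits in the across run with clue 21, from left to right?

7 in 3 cells must be {1,2,4}.
The 7 across and the 12 down share only 4, so R2C2 = 4.
R1C2 = 12 − 4 = 8 completes the 12 down.
Given what's placed, R1C3 must be 4 to fit the 21 across and 6 down.
R2C3 = 6 − 4 = 2 completes the 6 down.
R1C1 = 21 − 12 = 9 completes the 21 across.
R2C1 = 7 − 6 = 1 completes the 7 across.

9 8 4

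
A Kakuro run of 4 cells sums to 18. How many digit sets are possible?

4 distinct digits from 1–9 sum between 10 and 30.

11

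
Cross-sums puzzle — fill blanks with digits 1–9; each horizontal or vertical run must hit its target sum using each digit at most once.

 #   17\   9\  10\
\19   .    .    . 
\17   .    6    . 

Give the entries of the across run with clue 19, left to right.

9, 3, 7

17 in 2 cells must be {8,9}.
R1C2 = 9 − 6 = 3 completes the 9 down.
Given what's placed, R1C1 must be 9 to fit the 19 across and 17 down.
R1C3 = 19 − 12 = 7 completes the 19 across.
R2C1 = 17 − 9 = 8 completes the 17 down.
R2C3 = 17 − 14 = 3 completes the 17 across.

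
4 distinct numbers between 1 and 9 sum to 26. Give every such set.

{2,7,8,9}; {3,6,8,9}; {4,5,8,9}; {4,6,7,9}; {5,6,7,8}

4 distinct digits from 1–9 sum between 10 and 30.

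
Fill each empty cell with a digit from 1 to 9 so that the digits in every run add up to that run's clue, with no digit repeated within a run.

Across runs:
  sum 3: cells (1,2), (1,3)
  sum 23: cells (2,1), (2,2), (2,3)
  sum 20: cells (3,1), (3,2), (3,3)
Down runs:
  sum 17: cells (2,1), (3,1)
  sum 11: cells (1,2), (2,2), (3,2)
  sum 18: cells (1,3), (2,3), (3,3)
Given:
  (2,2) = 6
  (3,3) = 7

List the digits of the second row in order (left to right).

3 in 2 cells must be {1,2}; 23 in 3 cells must be {6,8,9}; 17 in 2 cells must be {8,9}.
Given what's placed, (1,3) must be 2 to fit the 3 across and 18 down.
(2,3) = 18 − 9 = 9 completes the 18 down.
Given what's placed, (3,2) must be 4 to fit the 20 across and 11 down.
(1,2) = 3 − 2 = 1 completes the 3 across.
(2,1) = 23 − 15 = 8 completes the 23 across.
(3,1) = 20 − 11 = 9 completes the 20 across.

8, 6, 9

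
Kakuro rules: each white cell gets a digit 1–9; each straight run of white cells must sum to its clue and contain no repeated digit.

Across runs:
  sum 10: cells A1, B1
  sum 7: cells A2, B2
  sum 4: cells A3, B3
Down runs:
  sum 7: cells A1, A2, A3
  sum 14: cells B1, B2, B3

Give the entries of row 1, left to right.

4 6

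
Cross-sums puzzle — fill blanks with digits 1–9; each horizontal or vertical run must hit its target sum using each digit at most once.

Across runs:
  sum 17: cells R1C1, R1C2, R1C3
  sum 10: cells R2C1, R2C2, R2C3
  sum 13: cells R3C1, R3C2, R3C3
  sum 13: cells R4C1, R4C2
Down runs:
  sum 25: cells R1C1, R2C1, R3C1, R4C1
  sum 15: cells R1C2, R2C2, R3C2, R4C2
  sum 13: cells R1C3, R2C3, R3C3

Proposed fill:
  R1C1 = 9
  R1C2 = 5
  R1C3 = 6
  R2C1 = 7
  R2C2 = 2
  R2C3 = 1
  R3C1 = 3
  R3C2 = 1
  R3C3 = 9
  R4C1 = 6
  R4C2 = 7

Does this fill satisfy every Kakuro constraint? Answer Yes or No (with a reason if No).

No — the across run R1C1–R1C3 sums to 20, not 17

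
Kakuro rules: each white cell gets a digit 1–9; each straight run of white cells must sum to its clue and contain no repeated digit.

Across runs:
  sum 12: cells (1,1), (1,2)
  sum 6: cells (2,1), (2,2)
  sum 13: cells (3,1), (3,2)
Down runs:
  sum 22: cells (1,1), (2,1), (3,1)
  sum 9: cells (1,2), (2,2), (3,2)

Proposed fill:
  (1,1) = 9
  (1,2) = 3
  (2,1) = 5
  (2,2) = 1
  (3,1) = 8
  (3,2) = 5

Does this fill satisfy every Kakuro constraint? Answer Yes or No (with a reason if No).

Yes

Across: 9+3=12; 5+1=6; 8+5=13. Down: 9+5+8=22; 3+1+5=9. No digit repeats within any run.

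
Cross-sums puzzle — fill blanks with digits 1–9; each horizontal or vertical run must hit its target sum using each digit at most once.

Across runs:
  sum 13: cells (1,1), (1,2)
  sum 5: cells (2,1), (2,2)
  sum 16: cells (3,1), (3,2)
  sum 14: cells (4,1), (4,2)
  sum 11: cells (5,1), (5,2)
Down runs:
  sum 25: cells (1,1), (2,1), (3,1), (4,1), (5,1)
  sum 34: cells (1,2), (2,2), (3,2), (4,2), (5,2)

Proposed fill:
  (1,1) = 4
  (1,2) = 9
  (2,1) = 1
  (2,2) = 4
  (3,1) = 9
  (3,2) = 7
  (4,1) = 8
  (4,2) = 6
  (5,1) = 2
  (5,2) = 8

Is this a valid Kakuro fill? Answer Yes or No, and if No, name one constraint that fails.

No — the across run (5,1)–(5,2) sums to 10, not 11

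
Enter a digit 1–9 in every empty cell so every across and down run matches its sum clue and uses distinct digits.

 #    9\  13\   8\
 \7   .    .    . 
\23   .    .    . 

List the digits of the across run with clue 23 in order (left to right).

8 9 6

7 in 3 cells must be {1,2,4}; 23 in 3 cells must be {6,8,9}.
The 7 across and the 13 down share only 4, so R1C2 = 4.
R2C2 = 13 − 4 = 9 completes the 13 down.
Given what's placed, R2C3 must be 6 to fit the 23 across and 8 down.
R1C3 = 8 − 6 = 2 completes the 8 down.
R2C1 = 23 − 15 = 8 completes the 23 across.
R1C1 = 7 − 6 = 1 completes the 7 across.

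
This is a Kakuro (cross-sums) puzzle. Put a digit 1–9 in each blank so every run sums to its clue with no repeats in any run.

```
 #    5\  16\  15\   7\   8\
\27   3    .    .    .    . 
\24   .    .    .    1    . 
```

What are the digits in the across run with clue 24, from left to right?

2 7 8 1 6

16 in 2 cells must be {7,9}.
R1C4 = 7 − 1 = 6 completes the 7 down.
R2C1 = 5 − 3 = 2 completes the 5 down.
Nothing is forced directly, so branch on R1C2, whose candidates are 7 or 9. If R1C2 = 7: that forces R1C3 = 9, R1C5 = 2, R2C2 = 9, after which R2C3 would have to be in {4,5,7,8} for the 24 across but in {6} for the 15 down — contradiction. So R1C2 = 9.
R2C2 = 16 − 9 = 7 completes the 16 down.
No cell is forced outright now. R2C5 can only be 5 or 6 (the digits allowed by both its 24 across and its 8 down). If R2C5 = 5: then R1C5 would have to be in {1,2,4,5,7,8} for the 27 across but in {3} for the 8 down — contradiction. So R2C5 = 6.
R1C5 = 8 − 6 = 2 completes the 8 down.
R2C3 = 24 − 16 = 8 completes the 24 across.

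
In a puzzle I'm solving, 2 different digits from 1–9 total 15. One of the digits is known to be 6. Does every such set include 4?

The only way to make 15 from 2 distinct digits under that restriction is {6,9}, which does not contain 4.

No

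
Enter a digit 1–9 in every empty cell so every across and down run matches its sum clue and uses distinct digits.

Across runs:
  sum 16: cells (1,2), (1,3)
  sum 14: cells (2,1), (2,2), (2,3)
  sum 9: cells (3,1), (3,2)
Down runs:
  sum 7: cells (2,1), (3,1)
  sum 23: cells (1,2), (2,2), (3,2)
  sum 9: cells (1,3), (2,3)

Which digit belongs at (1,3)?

7

16 in 2 cells must be {7,9}; 23 in 3 cells must be {6,8,9}.
The 16 across and the 23 down share only 9, so (1,2) = 9.
(1,3) = 16 − 9 = 7 completes the 16 across.
(2,3) = 9 − 7 = 2 completes the 9 down.
(2,2) = 8: the only remaining digit allowed by both the 14 across and the 23 down.
(3,2) = 23 − 17 = 6 completes the 23 down.
(2,1) = 14 − 10 = 4 completes the 14 across.
(3,1) = 9 − 6 = 3 completes the 9 across.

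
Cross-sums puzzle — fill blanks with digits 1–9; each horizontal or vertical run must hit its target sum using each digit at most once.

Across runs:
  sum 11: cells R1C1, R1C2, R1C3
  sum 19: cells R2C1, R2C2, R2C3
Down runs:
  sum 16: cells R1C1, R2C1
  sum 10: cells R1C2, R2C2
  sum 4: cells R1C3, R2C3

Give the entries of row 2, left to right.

9, 7, 3

16 in 2 cells must be {7,9}; 4 in 2 cells must be {1,3}.
The 11 across and the 16 down share only 7, so R1C1 = 7.
R2C1 = 16 − 7 = 9 completes the 16 down.
Given what's placed, R2C3 must be 3 to fit the 19 across and 4 down.
R1C3 = 4 − 3 = 1 completes the 4 down.
R2C2 = 19 − 12 = 7 completes the 19 across.
R1C2 = 11 − 8 = 3 completes the 11 across.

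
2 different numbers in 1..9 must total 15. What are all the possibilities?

2 distinct digits from 1–9 sum between 3 and 17.

{6,9}; {7,8}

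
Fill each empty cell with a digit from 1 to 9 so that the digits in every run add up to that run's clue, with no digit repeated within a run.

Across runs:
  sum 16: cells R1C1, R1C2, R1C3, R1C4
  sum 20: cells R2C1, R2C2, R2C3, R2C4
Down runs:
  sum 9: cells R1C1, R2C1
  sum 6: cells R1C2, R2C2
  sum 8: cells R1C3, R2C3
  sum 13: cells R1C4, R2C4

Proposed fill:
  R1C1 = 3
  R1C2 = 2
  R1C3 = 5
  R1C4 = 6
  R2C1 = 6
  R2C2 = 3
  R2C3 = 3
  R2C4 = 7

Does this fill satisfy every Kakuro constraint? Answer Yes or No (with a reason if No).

No — the down run R1C2–R2C2 sums to 5, not 6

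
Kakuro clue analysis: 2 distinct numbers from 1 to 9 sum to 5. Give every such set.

{1,4}; {2,3}

2 distinct digits from 1–9 sum between 3 and 17.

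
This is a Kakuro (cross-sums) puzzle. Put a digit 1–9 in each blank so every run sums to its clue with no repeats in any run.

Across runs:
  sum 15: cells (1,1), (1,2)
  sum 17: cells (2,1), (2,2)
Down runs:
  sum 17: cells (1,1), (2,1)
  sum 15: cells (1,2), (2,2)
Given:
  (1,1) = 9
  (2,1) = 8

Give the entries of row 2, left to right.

17 in 2 cells must be {8,9}.
(1,2) = 15 − 9 = 6 completes the 15 across.
(2,2) = 17 − 8 = 9 completes the 17 across.

8 9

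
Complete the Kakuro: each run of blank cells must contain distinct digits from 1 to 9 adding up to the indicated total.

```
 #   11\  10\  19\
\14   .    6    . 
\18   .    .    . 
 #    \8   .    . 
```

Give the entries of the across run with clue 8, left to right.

No cell is forced outright now. R2C2 can only be 1 or 3 (the digits allowed by both its 18 across and its 10 down). If R2C2 = 1: that forces R3C2 = 3, R3C3 = 5, after which R1C3 would have to be in {1,3,5,7} for the 14 across but in {6,8} for the 19 down — contradiction. So R2C2 = 3.
R3C2 = 10 − 9 = 1 completes the 10 down.
R3C3 = 8 − 1 = 7 completes the 8 across.
R1C3 = 3: the only remaining digit allowed by both the 14 across and the 19 down.
R2C3 = 19 − 10 = 9 completes the 19 down.
R1C1 = 14 − 9 = 5 completes the 14 across.
R2C1 = 18 − 12 = 6 completes the 18 across.

1 7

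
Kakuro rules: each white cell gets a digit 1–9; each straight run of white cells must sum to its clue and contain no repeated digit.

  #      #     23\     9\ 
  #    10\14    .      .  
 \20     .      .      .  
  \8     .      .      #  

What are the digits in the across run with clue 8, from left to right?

23 in 3 cells must be {6,8,9}.
The 8 across and the 23 down share only 6, so R3C2 = 6.
R3C1 = 8 − 6 = 2 completes the 8 across.
R2C1 = 10 − 2 = 8 completes the 10 down.
R2C2 = 9: the only remaining digit allowed by both the 20 across and the 23 down.
R2C3 = 20 − 17 = 3 completes the 20 across.
R1C2 = 23 − 15 = 8 completes the 23 down.
R1C3 = 14 − 8 = 6 completes the 14 across.

2 6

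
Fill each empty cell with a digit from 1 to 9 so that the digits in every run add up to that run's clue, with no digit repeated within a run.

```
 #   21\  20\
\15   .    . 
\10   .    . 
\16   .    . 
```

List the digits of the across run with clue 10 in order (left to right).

6 4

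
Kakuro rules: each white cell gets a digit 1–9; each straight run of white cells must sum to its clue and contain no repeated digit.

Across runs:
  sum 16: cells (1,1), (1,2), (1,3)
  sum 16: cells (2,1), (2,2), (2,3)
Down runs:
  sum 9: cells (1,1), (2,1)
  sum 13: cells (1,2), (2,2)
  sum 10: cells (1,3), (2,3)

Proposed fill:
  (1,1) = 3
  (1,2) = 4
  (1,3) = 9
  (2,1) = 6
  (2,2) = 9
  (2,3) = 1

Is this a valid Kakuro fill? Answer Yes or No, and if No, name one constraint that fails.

Yes

Across: 3+4+9=16; 6+9+1=16. Down: 3+6=9; 4+9=13; 9+1=10. No digit repeats within any run.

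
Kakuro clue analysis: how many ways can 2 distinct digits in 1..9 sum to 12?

2 distinct digits from 1–9 sum between 3 and 17.
Enumerating: {3,9}, {4,8}, {5,7}.

3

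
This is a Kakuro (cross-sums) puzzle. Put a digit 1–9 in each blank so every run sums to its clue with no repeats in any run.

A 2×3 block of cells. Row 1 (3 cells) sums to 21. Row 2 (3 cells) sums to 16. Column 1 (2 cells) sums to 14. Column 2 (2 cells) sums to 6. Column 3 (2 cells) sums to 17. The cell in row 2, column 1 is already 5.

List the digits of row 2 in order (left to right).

17 in 2 cells must be {8,9}.
(1,1) = 14 − 5 = 9 completes the 14 down.
Given what's placed, (1,3) must be 8 to fit the 21 across and 17 down.
(2,3) = 17 − 8 = 9 completes the 17 down.
(1,2) = 21 − 17 = 4 completes the 21 across.
(2,2) = 16 − 14 = 2 completes the 16 across.

5, 2, 9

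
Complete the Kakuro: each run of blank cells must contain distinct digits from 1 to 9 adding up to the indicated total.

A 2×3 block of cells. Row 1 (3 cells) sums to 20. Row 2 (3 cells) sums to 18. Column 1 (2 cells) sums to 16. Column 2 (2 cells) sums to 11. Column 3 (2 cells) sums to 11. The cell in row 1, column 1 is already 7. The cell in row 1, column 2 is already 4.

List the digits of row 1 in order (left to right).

7 4 9

16 in 2 cells must be {7,9}.
(1,3) = 20 − 11 = 9 completes the 20 across.
(2,1) = 16 − 7 = 9 completes the 16 down.
(2,2) = 11 − 4 = 7 completes the 11 down.
(2,3) = 18 − 16 = 2 completes the 18 across.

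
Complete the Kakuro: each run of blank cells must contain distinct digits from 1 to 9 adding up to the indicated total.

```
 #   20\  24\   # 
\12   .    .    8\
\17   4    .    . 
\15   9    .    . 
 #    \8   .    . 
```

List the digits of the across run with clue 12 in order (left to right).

7 5

R1C1 = 20 − 13 = 7 completes the 20 down.
R1C2 = 12 − 7 = 5 completes the 12 across.
R2C3 = 5: the only remaining digit allowed by both the 17 across and the 8 down.
R2C2 = 17 − 9 = 8 completes the 17 across.
Nothing is forced directly, so branch on R3C2, whose candidates are 2 or 4. If R3C2 = 2: then R3C3 would have to be in {4} for the 15 across but in {1,2} for the 8 down — contradiction. So R3C2 = 4.
R3C3 = 15 − 13 = 2 completes the 15 across.
R4C2 = 24 − 17 = 7 completes the 24 down.
R4C3 = 8 − 7 = 1 completes the 8 across.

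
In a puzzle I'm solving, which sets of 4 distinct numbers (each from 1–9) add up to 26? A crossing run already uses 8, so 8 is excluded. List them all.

{4,6,7,9}

4 distinct digits from 1–9 sum between 10 and 30.
Dropping sets that contain 8.
Only one set works: {4,6,7,9}.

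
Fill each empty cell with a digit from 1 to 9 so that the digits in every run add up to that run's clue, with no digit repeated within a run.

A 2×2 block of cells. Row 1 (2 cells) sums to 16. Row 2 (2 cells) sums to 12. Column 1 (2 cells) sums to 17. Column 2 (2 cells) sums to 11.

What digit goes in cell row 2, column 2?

4

16 in 2 cells must be {7,9}; 17 in 2 cells must be {8,9}.
The 16 across and the 17 down share only 9, so (1,1) = 9.
(1,2) = 16 − 9 = 7 completes the 16 across.
(2,1) = 17 − 9 = 8 completes the 17 down.
(2,2) = 12 − 8 = 4 completes the 12 across.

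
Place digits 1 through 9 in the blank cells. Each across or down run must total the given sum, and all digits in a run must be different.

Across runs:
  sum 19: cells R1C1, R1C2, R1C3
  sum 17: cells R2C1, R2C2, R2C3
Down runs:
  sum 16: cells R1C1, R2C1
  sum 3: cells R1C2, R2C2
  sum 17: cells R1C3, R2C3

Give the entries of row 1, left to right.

9 2 8

16 in 2 cells must be {7,9}; 3 in 2 cells must be {1,2}; 17 in 2 cells must be {8,9}.
The 19 across and the 3 down share only 2, so R1C2 = 2.
R2C2 = 3 − 2 = 1 completes the 3 down.
Given what's placed, R2C3 must be 9 to fit the 17 across and 17 down.
R1C1 = 9: the only remaining digit allowed by both the 19 across and the 16 down.
R1C3 = 19 − 11 = 8 completes the 19 across.
R2C1 = 17 − 10 = 7 completes the 17 across.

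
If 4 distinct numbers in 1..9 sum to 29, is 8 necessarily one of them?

The only way to make 29 from 4 distinct digits is {5,7,8,9}, which contains 8.

Yes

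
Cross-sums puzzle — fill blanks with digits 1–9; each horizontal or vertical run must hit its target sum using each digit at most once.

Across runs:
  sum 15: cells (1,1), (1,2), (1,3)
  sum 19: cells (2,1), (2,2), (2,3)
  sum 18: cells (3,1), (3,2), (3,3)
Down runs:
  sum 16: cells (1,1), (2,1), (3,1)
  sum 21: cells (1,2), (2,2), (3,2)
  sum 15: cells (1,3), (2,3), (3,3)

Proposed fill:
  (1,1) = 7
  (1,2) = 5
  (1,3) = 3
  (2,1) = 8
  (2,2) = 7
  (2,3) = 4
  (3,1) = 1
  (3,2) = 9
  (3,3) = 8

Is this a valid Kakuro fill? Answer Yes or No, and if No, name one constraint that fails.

Yes

Across: 7+5+3=15; 8+7+4=19; 1+9+8=18. Down: 7+8+1=16; 5+7+9=21; 3+4+8=15. No digit repeats within any run.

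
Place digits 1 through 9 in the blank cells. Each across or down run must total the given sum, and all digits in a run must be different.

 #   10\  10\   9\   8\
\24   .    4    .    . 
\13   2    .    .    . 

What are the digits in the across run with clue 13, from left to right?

2 6 4 1

R1C1 = 10 − 2 = 8 completes the 10 down.
R2C2 = 10 − 4 = 6 completes the 10 down.
R2C4 = 1: the only remaining digit allowed by both the 13 across and the 8 down.
R1C4 = 8 − 1 = 7 completes the 8 down.
R2C3 = 13 − 9 = 4 completes the 13 across.
R1C3 = 24 − 19 = 5 completes the 24 across.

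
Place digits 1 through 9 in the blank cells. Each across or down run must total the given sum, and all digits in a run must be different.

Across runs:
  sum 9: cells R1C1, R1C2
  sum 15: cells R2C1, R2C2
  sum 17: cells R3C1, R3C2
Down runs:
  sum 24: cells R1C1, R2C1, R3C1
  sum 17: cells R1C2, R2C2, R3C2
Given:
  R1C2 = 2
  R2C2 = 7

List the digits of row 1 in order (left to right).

7 2

17 in 2 cells must be {8,9}; 24 in 3 cells must be {7,8,9}.
R1C1 = 9 − 2 = 7 completes the 9 across.
R2C1 = 15 − 7 = 8 completes the 15 across.
R3C1 = 24 − 15 = 9 completes the 24 down.
R3C2 = 17 − 9 = 8 completes the 17 across.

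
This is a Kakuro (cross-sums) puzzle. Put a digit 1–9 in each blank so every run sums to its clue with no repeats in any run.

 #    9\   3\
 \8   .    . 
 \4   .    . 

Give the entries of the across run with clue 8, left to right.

4 in 2 cells must be {1,3}; 3 in 2 cells must be {1,2}.
The 4 across and the 3 down share only 1, so R2C2 = 1.
R1C2 = 3 − 1 = 2 completes the 3 down.
R2C1 = 4 − 1 = 3 completes the 4 across.
R1C1 = 8 − 2 = 6 completes the 8 across.

6 2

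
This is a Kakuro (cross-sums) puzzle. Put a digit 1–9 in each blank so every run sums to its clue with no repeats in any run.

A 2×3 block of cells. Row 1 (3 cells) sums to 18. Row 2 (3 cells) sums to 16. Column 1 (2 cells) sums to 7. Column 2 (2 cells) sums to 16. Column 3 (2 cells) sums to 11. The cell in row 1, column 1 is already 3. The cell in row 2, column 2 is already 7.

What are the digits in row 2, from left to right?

16 in 2 cells must be {7,9}.
(1,2) = 16 − 7 = 9 completes the 16 down.
(1,3) = 18 − 12 = 6 completes the 18 across.
(2,1) = 7 − 3 = 4 completes the 7 down.
(2,3) = 16 − 11 = 5 completes the 16 across.

4 7 5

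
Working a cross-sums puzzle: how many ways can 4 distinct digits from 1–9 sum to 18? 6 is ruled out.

6

4 distinct digits from 1–9 sum between 10 and 30.
Dropping sets that contain 6.
Enumerating: {1,2,7,8}, {1,3,5,9}, {1,4,5,8}, {2,3,4,9}, {2,3,5,8}, {2,4,5,7}.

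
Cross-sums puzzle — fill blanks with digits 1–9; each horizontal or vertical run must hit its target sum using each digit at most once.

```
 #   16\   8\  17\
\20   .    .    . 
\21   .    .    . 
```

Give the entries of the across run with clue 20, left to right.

9 3 8

16 in 2 cells must be {7,9}; 17 in 2 cells must be {8,9}.
Nothing is forced directly, so branch on R1C3, whose candidates are 8 or 9. If R1C3 = 9: that forces R1C1 = 7, after which R1C2 would have to be in {4} for the 20 across but in {1,2,3,5,6,7} for the 8 down — contradiction. So R1C3 = 8.
R2C3 = 17 − 8 = 9 completes the 17 down.
Given what's placed, R2C1 must be 7 to fit the 21 across and 16 down.
R2C2 = 21 − 16 = 5 completes the 21 across.
R1C1 = 16 − 7 = 9 completes the 16 down.
R1C2 = 20 − 17 = 3 completes the 20 across.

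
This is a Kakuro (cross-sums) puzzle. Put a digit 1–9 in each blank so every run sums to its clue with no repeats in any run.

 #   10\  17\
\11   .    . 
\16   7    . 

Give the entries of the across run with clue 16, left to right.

7 9

16 in 2 cells must be {7,9}; 17 in 2 cells must be {8,9}.
R1C1 = 10 − 7 = 3 completes the 10 down.
R1C2 = 11 − 3 = 8 completes the 11 across.
R2C2 = 16 − 7 = 9 completes the 16 across.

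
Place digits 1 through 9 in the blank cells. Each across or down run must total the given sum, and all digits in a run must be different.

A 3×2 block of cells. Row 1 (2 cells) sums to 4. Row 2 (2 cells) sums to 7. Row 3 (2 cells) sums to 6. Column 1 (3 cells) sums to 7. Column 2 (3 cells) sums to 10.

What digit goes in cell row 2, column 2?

4 in 2 cells must be {1,3}; 7 in 3 cells must be {1,2,4}.
The 4 across and the 7 down share only 1, so (1,1) = 1.
(1,2) = 4 − 1 = 3 completes the 4 across.
Nothing is forced directly, so branch on (2,1), whose candidates are 2 or 4. If (2,1) = 4: then (2,2) would have to be in {3} for the 7 across but in {1,2,5,6} for the 10 down — contradiction. So (2,1) = 2.
(2,2) = 7 − 2 = 5 completes the 7 across.
(3,1) = 7 − 3 = 4 completes the 7 down.
(3,2) = 6 − 4 = 2 completes the 6 across.

5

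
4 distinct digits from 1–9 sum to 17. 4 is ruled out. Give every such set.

4 distinct digits from 1–9 sum between 10 and 30.
Dropping sets that contain 4.

{1,2,5,9}; {1,2,6,8}; {1,3,5,8}; {1,3,6,7}; {2,3,5,7}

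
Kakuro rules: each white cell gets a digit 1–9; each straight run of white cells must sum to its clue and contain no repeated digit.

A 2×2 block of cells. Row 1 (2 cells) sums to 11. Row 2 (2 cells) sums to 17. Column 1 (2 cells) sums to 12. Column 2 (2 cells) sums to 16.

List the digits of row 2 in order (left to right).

8 9

17 in 2 cells must be {8,9}; 16 in 2 cells must be {7,9}.
The 17 across and the 16 down share only 9, so (2,2) = 9.
(1,2) = 16 − 9 = 7 completes the 16 down.
(2,1) = 17 − 9 = 8 completes the 17 across.
(1,1) = 11 − 7 = 4 completes the 11 across.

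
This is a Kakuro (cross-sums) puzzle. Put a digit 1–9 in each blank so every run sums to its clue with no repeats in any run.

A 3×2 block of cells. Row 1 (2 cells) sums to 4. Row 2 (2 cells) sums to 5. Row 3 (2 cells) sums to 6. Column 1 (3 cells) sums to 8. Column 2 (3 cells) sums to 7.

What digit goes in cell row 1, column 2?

1

4 in 2 cells must be {1,3}; 7 in 3 cells must be {1,2,4}.
The 4 across and the 7 down share only 1, so (1,2) = 1.
(1,1) = 4 − 1 = 3 completes the 4 across.
Nothing is forced directly, so branch on (2,1), whose candidates are 1 or 4. If (2,1) = 4: then (2,2) would have to be in {1} for the 5 across but in {2,4} for the 7 down — contradiction. So (2,1) = 1.
(2,2) = 5 − 1 = 4 completes the 5 across.
(3,1) = 8 − 4 = 4 completes the 8 down.
(3,2) = 6 − 4 = 2 completes the 6 across.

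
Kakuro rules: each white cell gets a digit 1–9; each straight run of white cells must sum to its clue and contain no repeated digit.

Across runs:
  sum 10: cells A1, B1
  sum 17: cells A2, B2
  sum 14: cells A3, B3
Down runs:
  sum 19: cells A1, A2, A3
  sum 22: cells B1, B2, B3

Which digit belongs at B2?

17 in 2 cells must be {8,9}.
Nothing is forced directly, so branch on A2, whose candidates are 8 or 9. If A2 = 9: that forces B2 = 8, B1 = 9, B3 = 5, after which A1 would have to be in {1} for the 10 across but in {2,3,4,6,7,8} for the 19 down — contradiction. So A2 = 8.
B2 = 17 − 8 = 9 completes the 17 across.
Nothing is forced directly, so branch on B1, whose candidates are 6 or 7 or 8. If B1 = 6: that forces A1 = 4, after which A3 would have to be in {5,6,8,9} for the 14 across but in {7} for the 19 down — contradiction. If B1 = 7: then A1 would have to be in {3} for the 10 across but in {2,4,5,6,7,9} for the 19 down — contradiction. So B1 = 8.
A1 = 10 − 8 = 2 completes the 10 across.
A3 = 19 − 10 = 9 completes the 19 down.
B3 = 14 − 9 = 5 completes the 14 across.

9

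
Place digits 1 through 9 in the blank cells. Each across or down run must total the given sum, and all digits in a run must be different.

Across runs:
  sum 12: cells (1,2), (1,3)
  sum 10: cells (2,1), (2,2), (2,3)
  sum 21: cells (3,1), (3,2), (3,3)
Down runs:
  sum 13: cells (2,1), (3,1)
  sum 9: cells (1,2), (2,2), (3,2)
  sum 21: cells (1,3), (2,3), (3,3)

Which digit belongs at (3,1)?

Nothing is forced directly, so branch on (1,2), whose candidates are 3 or 4 or 5. If (1,2) = 4: that forces (1,3) = 8, after which (3,2) would have to be in {4,5,6,7,8,9} for the 21 across but in {2,3} for the 9 down — contradiction. If (1,2) = 5: that forces (1,3) = 7, after which (3,2) would have to be in {4,5,6,7,8,9} for the 21 across but in {1,3} for the 9 down — contradiction. So (1,2) = 3.
(1,3) = 12 − 3 = 9 completes the 12 across.
Nothing is forced directly, so branch on (3,2), whose candidates are 4 or 5. If (3,2) = 4: that forces (2,2) = 2, (3,3) = 8, after which (2,3) would have to be in {1,3,5,7} for the 10 across but in {4} for the 21 down — contradiction. So (3,2) = 5.
(2,2) = 9 − 8 = 1 completes the 9 down.
(3,3) = 7: the only remaining digit allowed by both the 21 across and the 21 down.
(2,3) = 21 − 16 = 5 completes the 21 down.
(3,1) = 21 − 12 = 9 completes the 21 across.
(2,1) = 10 − 6 = 4 completes the 10 across.

9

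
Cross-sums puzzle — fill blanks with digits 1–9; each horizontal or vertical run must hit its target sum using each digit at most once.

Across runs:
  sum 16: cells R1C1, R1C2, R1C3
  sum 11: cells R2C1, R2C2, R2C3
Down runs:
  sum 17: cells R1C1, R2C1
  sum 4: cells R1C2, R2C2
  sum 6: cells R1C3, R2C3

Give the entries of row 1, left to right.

17 in 2 cells must be {8,9}; 4 in 2 cells must be {1,3}.
The 11 across and the 17 down share only 8, so R2C1 = 8.
Given what's placed, R2C2 must be 1 to fit the 11 across and 4 down.
R2C3 = 11 − 9 = 2 completes the 11 across.
R1C1 = 17 − 8 = 9 completes the 17 down.
R1C2 = 4 − 1 = 3 completes the 4 down.
R1C3 = 16 − 12 = 4 completes the 16 across.

9 3 4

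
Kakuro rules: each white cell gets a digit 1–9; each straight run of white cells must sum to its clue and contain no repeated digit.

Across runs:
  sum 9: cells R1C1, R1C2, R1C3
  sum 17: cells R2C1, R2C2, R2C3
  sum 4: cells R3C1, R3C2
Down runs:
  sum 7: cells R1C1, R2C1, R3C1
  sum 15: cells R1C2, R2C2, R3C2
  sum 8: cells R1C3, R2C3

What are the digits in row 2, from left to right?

4 in 2 cells must be {1,3}; 7 in 3 cells must be {1,2,4}.
Only 1 fits R3C1 under both its across sum 4 and down sum 7.
R3C2 = 4 − 1 = 3 completes the 4 across.
Nothing is forced directly, so branch on R1C1, whose candidates are 2 or 4. If R1C1 = 4: then R1C2 would have to be in {2,3} for the 9 across but in {4,5,7,8} for the 15 down — contradiction. So R1C1 = 2.
R1C2 = 4: the only remaining digit allowed by both the 9 across and the 15 down.
R1C3 = 9 − 6 = 3 completes the 9 across.
R2C1 = 7 − 3 = 4 completes the 7 down.
R2C2 = 15 − 7 = 8 completes the 15 down.
R2C3 = 17 − 12 = 5 completes the 17 across.

4, 8, 5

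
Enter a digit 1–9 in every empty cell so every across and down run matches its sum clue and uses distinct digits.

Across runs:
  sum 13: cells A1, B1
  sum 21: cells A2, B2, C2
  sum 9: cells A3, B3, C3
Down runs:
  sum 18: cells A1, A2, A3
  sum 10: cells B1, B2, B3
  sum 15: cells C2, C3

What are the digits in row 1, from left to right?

9 4

Only 6 fits C3 under both its across sum 9 and down sum 15.
C2 = 15 − 6 = 9 completes the 15 down.
Nothing is forced directly, so branch on A3, whose candidates are 1 or 2. If A3 = 1: that forces A2 = 8, B2 = 4, after which B3 would have to be in {2} for the 9 across but in {1,5} for the 10 down — contradiction. So A3 = 2.
A2 = 7: the only remaining digit allowed by both the 21 across and the 18 down.
B2 = 21 − 16 = 5 completes the 21 across.
B3 = 9 − 8 = 1 completes the 9 across.
A1 = 18 − 9 = 9 completes the 18 down.
B1 = 13 − 9 = 4 completes the 13 across.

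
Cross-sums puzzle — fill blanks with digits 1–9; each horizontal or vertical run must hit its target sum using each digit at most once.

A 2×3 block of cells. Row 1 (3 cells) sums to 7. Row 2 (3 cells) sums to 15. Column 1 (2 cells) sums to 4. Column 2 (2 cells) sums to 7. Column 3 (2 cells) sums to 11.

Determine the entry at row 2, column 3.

7

7 in 3 cells must be {1,2,4}; 4 in 2 cells must be {1,3}.
The 7 across and the 4 down share only 1, so (1,1) = 1.
(2,1) = 4 − 1 = 3 completes the 4 down.
Nothing is forced directly, so branch on (2,2), whose candidates are 4 or 5. If (2,2) = 4: then (1,2) would have to be in {2,4} for the 7 across but in {3} for the 7 down — contradiction. So (2,2) = 5.
(1,2) = 7 − 5 = 2 completes the 7 down.
(1,3) = 7 − 3 = 4 completes the 7 across.
(2,3) = 15 − 8 = 7 completes the 15 across.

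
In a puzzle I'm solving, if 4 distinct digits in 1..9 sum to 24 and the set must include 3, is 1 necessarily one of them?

No

Counterexample: {3,4,8,9} sums to 24 under that restriction without using 1.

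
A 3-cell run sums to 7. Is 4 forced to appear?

The only way to make 7 from 3 distinct digits is {1,2,4}, which contains 4.

Yes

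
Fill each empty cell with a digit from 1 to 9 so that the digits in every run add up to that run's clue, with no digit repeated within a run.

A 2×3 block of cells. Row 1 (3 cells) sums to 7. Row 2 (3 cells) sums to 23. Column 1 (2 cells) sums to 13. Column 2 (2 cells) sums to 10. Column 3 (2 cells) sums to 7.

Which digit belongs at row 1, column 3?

1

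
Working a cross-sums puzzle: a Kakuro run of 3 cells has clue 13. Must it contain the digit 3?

No

Counterexample: {1,4,8} sums to 13 without using 3.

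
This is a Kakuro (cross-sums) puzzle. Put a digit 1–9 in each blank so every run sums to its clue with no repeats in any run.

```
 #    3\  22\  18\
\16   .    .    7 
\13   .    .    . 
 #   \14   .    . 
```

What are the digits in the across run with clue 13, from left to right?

2 5 6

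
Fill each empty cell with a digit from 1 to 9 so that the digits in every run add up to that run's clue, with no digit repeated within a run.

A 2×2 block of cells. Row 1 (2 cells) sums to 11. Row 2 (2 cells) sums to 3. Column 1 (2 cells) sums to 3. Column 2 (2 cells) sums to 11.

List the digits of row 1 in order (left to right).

2 9

3 in 2 cells must be {1,2}.
The 11 across and the 3 down share only 2, so (1,1) = 2.
(1,2) = 11 − 2 = 9 completes the 11 across.
(2,1) = 3 − 2 = 1 completes the 3 down.
(2,2) = 3 − 1 = 2 completes the 3 across.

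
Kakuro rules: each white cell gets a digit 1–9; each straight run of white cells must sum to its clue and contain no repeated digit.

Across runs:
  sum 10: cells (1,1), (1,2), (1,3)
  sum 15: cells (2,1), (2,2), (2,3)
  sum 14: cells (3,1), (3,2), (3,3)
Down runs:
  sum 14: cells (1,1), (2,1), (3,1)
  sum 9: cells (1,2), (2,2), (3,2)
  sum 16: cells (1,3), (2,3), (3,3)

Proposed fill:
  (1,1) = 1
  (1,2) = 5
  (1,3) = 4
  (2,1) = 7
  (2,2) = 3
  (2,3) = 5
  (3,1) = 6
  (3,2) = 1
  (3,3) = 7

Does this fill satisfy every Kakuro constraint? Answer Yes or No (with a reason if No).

Across: 1+5+4=10; 7+3+5=15; 6+1+7=14. Down: 1+7+6=14; 5+3+1=9; 4+5+7=16. No digit repeats within any run.

Yes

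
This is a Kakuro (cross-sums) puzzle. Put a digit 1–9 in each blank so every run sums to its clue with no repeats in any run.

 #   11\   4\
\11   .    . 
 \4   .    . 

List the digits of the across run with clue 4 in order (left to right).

4 in 2 cells must be {1,3}.
The 11 across and the 4 down share only 3, so R1C2 = 3.
The 4 across and the 11 down share only 3, so R2C1 = 3.
R2C2 = 4 − 3 = 1 completes the 4 across.
R1C1 = 11 − 3 = 8 completes the 11 across.

3, 1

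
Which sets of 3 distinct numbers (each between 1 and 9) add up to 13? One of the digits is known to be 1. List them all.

3 distinct digits from 1–9 sum between 6 and 24.
Keeping only sets containing 1.

{1,3,9}; {1,4,8}; {1,5,7}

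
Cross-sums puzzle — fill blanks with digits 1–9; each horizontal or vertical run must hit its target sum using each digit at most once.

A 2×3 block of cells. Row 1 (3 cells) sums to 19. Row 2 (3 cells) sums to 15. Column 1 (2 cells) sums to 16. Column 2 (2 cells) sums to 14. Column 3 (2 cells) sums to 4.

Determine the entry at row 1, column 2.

9

16 in 2 cells must be {7,9}; 4 in 2 cells must be {1,3}.
The 19 across and the 4 down share only 3, so (1,3) = 3.
(2,3) = 4 − 3 = 1 completes the 4 down.
Given what's placed, (1,2) must be 9 to fit the 19 across and 14 down.
(2,1) = 9: the only remaining digit allowed by both the 15 across and the 16 down.
(2,2) = 15 − 10 = 5 completes the 15 across.
(1,1) = 19 − 12 = 7 completes the 19 across.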